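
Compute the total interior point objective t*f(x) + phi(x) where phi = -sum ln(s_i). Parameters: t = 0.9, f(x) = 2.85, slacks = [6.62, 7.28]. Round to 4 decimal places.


Step 1: Compute log-barrier.
ln values: [1.8901, 1.9851]
phi = -(1.8901 + 1.9851) = -3.8752
Step 2: Compute augmented objective.
t*f(x) = 0.9*2.85 = 2.565
Total = 2.565 - 3.8752 = -1.3102


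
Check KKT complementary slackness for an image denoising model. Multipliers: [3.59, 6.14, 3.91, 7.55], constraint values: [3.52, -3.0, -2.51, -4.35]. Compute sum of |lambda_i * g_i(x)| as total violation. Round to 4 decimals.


KKT complementary slackness check:
lambda_1 * g_1 = 3.59 * 3.52 = 12.6368
lambda_2 * g_2 = 6.14 * -3.0 = -18.42
lambda_3 * g_3 = 3.91 * -2.51 = -9.8141
lambda_4 * g_4 = 7.55 * -4.35 = -32.8425
Total violation = 12.6368 + 18.42 + 9.8141 + 32.8425 = 73.7134


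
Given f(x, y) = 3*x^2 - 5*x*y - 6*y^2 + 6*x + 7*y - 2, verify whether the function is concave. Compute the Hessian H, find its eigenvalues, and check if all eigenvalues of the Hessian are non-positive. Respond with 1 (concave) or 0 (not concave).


The Hessian of f(x,y) = 3*x^2 - 5*x*y - 6*y^2 + 6*x + 7*y - 2 is:
H = [[6, -5], [-5, -12]]
Trace = 6 - 12 = -6
Determinant = 6*-12 - (-5)^2 = -97
Discriminant = (-6)^2 - 4*-97 = 424.0
Eigenvalues: lambda_1 = -13.2956, lambda_2 = 7.2956
The function is not concave.

0


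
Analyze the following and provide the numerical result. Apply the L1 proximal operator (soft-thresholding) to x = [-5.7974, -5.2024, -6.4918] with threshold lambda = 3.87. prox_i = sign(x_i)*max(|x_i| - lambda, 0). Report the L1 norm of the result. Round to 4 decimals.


Soft-thresholding with lambda = 3.87:
prox(-5.7974) = sign(-5.7974)*max(|-5.7974| - 3.87, 0) = -1.9274
prox(-5.2024) = sign(-5.2024)*max(|-5.2024| - 3.87, 0) = -1.3324
prox(-6.4918) = sign(-6.4918)*max(|-6.4918| - 3.87, 0) = -2.6218
prox(x) = [-1.9274, -1.3324, -2.6218]
||prox(x)||_1 = 1.9274 + 1.3324 + 2.6218 = 5.8816


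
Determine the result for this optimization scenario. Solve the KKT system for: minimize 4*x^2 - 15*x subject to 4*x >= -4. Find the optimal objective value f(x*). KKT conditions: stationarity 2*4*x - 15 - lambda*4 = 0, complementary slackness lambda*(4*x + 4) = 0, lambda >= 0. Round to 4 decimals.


Step 1: Try lambda = 0 (constraint inactive).
Stationarity: 2*4*x - 15 = 0
x* = 15/(2*4) = 1.875
Check constraint: 4*1.875 = 7.5 >= -4 -- satisfied.
Step 2: Compute optimal value.
f(x*) = 4*1.875^2 - 15*1.875 = -14.0625


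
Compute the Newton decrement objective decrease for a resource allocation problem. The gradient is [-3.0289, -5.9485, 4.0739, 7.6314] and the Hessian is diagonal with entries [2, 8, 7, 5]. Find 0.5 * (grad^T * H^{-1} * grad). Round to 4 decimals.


Step 1: H is diagonal, so H^(-1) * g = [-1.5145, -0.7436, 0.582, 1.5263].
Step 2: g^T H^(-1) g = sum_i g_i^2 / H_ii
  = (-3.0289)^2/2 + (-5.9485)^2/8 + (4.0739)^2/7 + (7.6314)^2/5
  = 4.5871 + 4.4231 + 2.371 + 11.6477 = 23.0288
Step 3: Objective decrease = 0.5 * g^T H^(-1) g = 11.5144


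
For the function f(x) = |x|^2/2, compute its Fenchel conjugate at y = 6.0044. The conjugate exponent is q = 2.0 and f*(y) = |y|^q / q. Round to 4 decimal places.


The conjugate exponent q satisfies 1/p + 1/q = 1.
p = 2, so q = 2/(2 - 1) = 2.0
|y|^q = 6.0044^2.0 = 36.0528
f*(6.0044) = 36.0528 / 2.0 = 18.0264


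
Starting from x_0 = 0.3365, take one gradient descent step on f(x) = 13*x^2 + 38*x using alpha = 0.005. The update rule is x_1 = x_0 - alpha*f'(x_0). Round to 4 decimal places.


We compute the gradient at x_0 and apply the update.
f'(x) = 26*x + 38
f'(0.3365) = 26*0.3365 + 38 = 46.749
x_1 = 0.3365 - 0.005*46.749 = 0.1028


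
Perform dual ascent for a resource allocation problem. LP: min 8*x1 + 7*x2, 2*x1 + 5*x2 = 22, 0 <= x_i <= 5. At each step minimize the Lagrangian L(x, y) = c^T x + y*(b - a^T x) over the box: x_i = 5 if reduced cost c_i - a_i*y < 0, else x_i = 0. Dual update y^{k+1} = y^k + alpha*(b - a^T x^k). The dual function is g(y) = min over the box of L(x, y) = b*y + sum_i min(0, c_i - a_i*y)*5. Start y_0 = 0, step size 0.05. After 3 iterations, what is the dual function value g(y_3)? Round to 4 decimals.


Dual ascent for LP: min 8*x1 + 7*x2, 2*x1 + 5*x2 = 22, 0 <= x_i <= 5
Step 1: y^k = 0.0, reduced costs: (8.0, 7.0)
  x^k = (0.0, 0.0), subgradient = b - a^T x = 22.0
  y^{k+1} = 0.0 + 0.05*22.0 = 1.1
Step 2: y^k = 1.1, reduced costs: (5.8, 1.5)
  x^k = (0.0, 0.0), subgradient = b - a^T x = 22.0
  y^{k+1} = 1.1 + 0.05*22.0 = 2.2
Step 3: y^k = 2.2, reduced costs: (3.6, -4.0)
  x^k = (0.0, 5.0), subgradient = b - a^T x = -3.0
  y^{k+1} = 2.2 + 0.05*-3.0 = 2.05
Dual objective at y_3 = 2.05: reduced costs (3.9, -3.25), box minimizer x = (0.0, 5.0)
g(y_3) = b*y + (c1 - a1*y)*x1 + (c2 - a2*y)*x2 = 22*2.05 + 3.9*0.0 + (-3.25)*5.0 = 45.1 + 0.0 - 16.25 = 28.85


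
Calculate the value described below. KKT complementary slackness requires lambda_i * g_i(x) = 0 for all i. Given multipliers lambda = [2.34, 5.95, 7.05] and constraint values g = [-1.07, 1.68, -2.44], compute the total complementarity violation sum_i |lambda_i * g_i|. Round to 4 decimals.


KKT complementary slackness check:
lambda_1 * g_1 = 2.34 * -1.07 = -2.5038
lambda_2 * g_2 = 5.95 * 1.68 = 9.996
lambda_3 * g_3 = 7.05 * -2.44 = -17.202
Total violation = 2.5038 + 9.996 + 17.202 = 29.7018


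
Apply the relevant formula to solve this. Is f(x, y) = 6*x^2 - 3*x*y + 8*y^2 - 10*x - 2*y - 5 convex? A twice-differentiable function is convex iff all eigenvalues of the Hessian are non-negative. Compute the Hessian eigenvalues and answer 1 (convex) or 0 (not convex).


The Hessian of f(x,y) = 6*x^2 - 3*x*y + 8*y^2 - 10*x - 2*y - 5 is:
H = [[12, -3], [-3, 16]]
Trace = 12 + 16 = 28
Determinant = 12*16 - (-3)^2 = 183
Discriminant = (28)^2 - 4*183 = 52.0
Eigenvalues: lambda_1 = 10.3944, lambda_2 = 17.6056
The function is convex.

1


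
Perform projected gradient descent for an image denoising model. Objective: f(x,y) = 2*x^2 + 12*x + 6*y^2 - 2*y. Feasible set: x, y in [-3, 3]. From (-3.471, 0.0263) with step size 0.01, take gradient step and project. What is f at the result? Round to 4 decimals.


Step 1: Compute gradient at (-3.471, 0.0263).
grad_x = 2*2*-3.471 + 12 = -1.884
grad_y = 2*6*0.0263 - 2 = -1.6844
Step 2: Gradient step.
x_raw = -3.471 - 0.01*-1.884 = -3.4522
y_raw = 0.0263 - 0.01*-1.6844 = 0.0431
Step 3: Project onto [-3, 3].
x_proj = clip(-3.4522) = -3.0
y_proj = clip(0.0431) = 0.0431
Step 4: Evaluate f.
f(-3.0, 0.0431) = -18.0751


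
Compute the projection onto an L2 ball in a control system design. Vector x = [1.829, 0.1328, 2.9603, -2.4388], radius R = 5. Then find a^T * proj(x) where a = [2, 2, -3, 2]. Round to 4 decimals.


Step 1: Compute ||x|| (intermediates to 6 decimals).
||x|| = sqrt(1.829^2 + 0.1328^2 + 2.9603^2 + (-2.4388)^2) = 4.251353
Step 2: Project.
Since ||x|| <= R, proj = x (no scaling needed).
proj(x) = [1.829, 0.1328, 2.9603, -2.4388]
Step 3: Dot product.
a^T * proj(x) = 2*1.829 + 2*0.1328 - 3*2.9603 + 2*(-2.4388) = -9.8349


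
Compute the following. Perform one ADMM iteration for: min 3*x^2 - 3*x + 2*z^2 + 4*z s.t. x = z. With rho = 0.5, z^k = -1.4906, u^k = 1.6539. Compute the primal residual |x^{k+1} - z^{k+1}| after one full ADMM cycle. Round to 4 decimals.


ADMM iteration with rho = 0.5, z^k = -1.4906, u^k = 1.6539
Step 1: x-update.
Minimize 3*x^2 - 3*x + (0.5/2)*(x + 1.4906 + 1.6539)^2
FOC: (2*3 + 0.5)*x = 3 + 0.5*(-1.4906 - 1.6539)
x^{k+1} = 0.2197
Step 2: z-update.
Minimize 2*z^2 + 4*z + (0.5/2)*(0.2197 - z + 1.6539)^2
FOC: (2*2 + 0.5)*z = -4 + 0.5*(0.2197 + 1.6539)
z^{k+1} = -0.6807
Step 3: u-update.
u^{k+1} = 1.6539 + 0.2197 + 0.6807 = 2.5543
Step 4: Primal residual = |0.2197 + 0.6807| = 0.9004


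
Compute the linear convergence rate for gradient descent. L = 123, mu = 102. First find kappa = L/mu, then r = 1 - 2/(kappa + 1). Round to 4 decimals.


Step 1: Compute the condition number.
kappa = L/mu = 123/102 = 1.2059
Step 2: Compute the convergence rate.
r = 1 - 2/(kappa + 1) = 1 - 2*mu/(L + mu) = (L - mu)/(L + mu) = 21/225 = 0.0933


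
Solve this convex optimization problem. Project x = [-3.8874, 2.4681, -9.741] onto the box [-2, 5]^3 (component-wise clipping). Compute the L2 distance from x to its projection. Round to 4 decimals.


Project each component onto [-2, 5].
clip(-3.8874) = -2.0, clip(2.4681) = 2.4681, clip(-9.741) = -2.0
Projection = [-2.0, 2.4681, -2.0]
Squared diffs: [3.5623, 0.0, 59.9231]
Distance = sqrt(63.4854) = 7.9678


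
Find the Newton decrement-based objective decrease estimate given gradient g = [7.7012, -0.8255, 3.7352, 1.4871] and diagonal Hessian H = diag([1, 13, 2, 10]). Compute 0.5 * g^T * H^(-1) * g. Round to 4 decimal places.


Step 1: H is diagonal, so H^(-1) * g = [7.7012, -0.0635, 1.8676, 0.1487].
Step 2: g^T H^(-1) g = sum_i g_i^2 / H_ii
  = (7.7012)^2/1 + (-0.8255)^2/13 + (3.7352)^2/2 + (1.4871)^2/10
  = 59.3085 + 0.0524 + 6.9759 + 0.2211 = 66.5579
Step 3: Objective decrease = 0.5 * g^T H^(-1) g = 33.279


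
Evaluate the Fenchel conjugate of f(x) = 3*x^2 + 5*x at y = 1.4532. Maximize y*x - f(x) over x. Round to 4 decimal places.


f*(y) = sup_x {y*x - a*x^2 - b*x} = sup_x {(y-b)*x - a*x^2}
FOC: (y - b) - 2a*x = 0 => x* = (y - b)/(2a)
x* = (1.4532 - 5)/(2*3) = -0.5911
f*(1.4532) = (y-b)^2/(4a) = (1.4532 - 5)^2/(4*3)
= 12.5798/12 = 1.0483


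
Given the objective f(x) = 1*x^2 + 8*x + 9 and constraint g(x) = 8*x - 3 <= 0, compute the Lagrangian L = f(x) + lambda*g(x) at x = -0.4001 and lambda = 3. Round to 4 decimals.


Step 1: Evaluate f(x).
f(-0.4001) = 1*(-0.4001)^2 + 8*(-0.4001) + 9 = 5.9593
Step 2: Evaluate g(x).
g(-0.4001) = 8*-0.4001 - 3 = -6.2008
Step 3: Compute Lagrangian.
L = 5.9593 + 3*-6.2008 = -12.6431


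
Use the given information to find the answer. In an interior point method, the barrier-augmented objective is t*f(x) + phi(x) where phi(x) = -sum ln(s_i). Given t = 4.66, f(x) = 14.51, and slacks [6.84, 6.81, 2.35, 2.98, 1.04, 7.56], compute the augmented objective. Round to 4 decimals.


Step 1: Compute log-barrier.
ln values: [1.9228, 1.9184, 0.8544, 1.0919, 0.0392, 2.0229]
phi = -(1.9228 + 1.9184 + 0.8544 + 1.0919 + 0.0392 + 2.0229) = -7.8496
Step 2: Compute augmented objective.
t*f(x) = 4.66*14.51 = 67.6166
Total = 67.6166 - 7.8496 = 59.767


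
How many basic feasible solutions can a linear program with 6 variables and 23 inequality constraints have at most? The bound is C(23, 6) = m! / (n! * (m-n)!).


Each vertex corresponds to some choice of n active constraints out of m, so the number of vertices is at most C(m, n) = m! / (n!(m-n)!).
m = 23, n = 6
Numerator: 23 * 22 * 21 * 20 * 19 * 18
Denominator: 6! = 720
C(23, 6) = 100947


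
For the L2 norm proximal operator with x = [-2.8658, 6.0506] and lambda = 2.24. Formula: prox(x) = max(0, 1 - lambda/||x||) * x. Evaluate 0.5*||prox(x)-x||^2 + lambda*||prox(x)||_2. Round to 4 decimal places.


Step 1: Compute ||x||.
||x|| = 6.695
Step 2: Compute scaling factor.
scale = max(0, 1 - 2.24/6.695) = 0.6654
Step 3: prox(x) = [-1.907, 4.0262]
||prox(x)|| = 4.455
Step 4: Proximal objective.
0.5*||prox-x||^2 = 2.5088
lambda*||prox|| = 9.9792
Total = 12.4879


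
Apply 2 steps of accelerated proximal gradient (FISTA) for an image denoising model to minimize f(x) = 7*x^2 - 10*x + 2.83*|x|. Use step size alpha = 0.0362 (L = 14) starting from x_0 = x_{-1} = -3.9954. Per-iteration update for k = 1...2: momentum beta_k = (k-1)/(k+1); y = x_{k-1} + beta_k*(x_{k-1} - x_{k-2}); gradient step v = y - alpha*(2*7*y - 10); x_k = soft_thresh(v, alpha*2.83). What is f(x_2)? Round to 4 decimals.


FISTA on f(x) = 7*x^2 - 10*x + 2.83*|x|
L = 14, alpha = 0.0362
Iteration 1: beta = 0.0, y = -3.9954 + 0.0*(-3.9954 + 3.9954) = -3.9954
  grad(y) = -65.9356, v = y - alpha*grad = -1.6085
  prox(v) = soft_thresh(-1.6085, 0.1024) = -1.5061
Iteration 2: beta = 0.3333, y = -1.5061 + 0.3333*(-1.5061 + 3.9954) = -0.6763
  grad(y) = -19.4684, v = y - alpha*grad = 0.0284
  prox(v) = soft_thresh(0.0284, 0.1024) = 0.0
f(x_2) = 7*0.0^2 - 10*0.0 + 2.83*|0.0| = 0.0


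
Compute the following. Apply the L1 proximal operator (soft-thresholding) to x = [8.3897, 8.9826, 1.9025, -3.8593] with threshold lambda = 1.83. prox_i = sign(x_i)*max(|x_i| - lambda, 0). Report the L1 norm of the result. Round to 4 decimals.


Soft-thresholding with lambda = 1.83:
prox(8.3897) = sign(8.3897)*max(|8.3897| - 1.83, 0) = 6.5597
prox(8.9826) = sign(8.9826)*max(|8.9826| - 1.83, 0) = 7.1526
prox(1.9025) = sign(1.9025)*max(|1.9025| - 1.83, 0) = 0.0725
prox(-3.8593) = sign(-3.8593)*max(|-3.8593| - 1.83, 0) = -2.0293
prox(x) = [6.5597, 7.1526, 0.0725, -2.0293]
||prox(x)||_1 = 6.5597 + 7.1526 + 0.0725 + 2.0293 = 15.8141


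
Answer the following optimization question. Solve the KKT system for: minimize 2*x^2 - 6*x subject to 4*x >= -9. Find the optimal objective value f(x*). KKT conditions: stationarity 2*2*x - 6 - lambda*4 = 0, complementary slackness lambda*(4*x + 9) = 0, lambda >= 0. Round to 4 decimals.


Step 1: Try lambda = 0 (constraint inactive).
Stationarity: 2*2*x - 6 = 0
x* = 6/(2*2) = 1.5
Check constraint: 4*1.5 = 6.0 >= -9 -- satisfied.
Step 2: Compute optimal value.
f(x*) = 2*1.5^2 - 6*1.5 = -4.5


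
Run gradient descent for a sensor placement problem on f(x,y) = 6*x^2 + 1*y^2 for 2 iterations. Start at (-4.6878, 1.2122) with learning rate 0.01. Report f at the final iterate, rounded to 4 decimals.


Gradient descent on f(x,y) = 6*x^2 + 1*y^2.
Starting point: (-4.6878, 1.2122), alpha = 0.01
Step 1: grad_x = 2*6*-4.6878 = -56.2536, grad_y = 2*1*1.2122 = 2.4244
  x_1 = -4.6878 - 0.01*-56.2536 = -4.1253
  y_1 = 1.2122 - 0.01*2.4244 = 1.188
Step 2: grad_x = 2*6*-4.1253 = -49.5032, grad_y = 2*1*1.188 = 2.3759
  x_2 = -4.1253 - 0.01*-49.5032 = -3.6302
  y_2 = 1.188 - 0.01*2.3759 = 1.1642
f(-3.6302, 1.1642) = 6*(-3.6302)^2 + 1*1.1642^2 = 80.4269


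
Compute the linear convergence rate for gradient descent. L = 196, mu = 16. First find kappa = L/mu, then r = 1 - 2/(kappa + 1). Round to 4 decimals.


Step 1: Compute the condition number.
kappa = L/mu = 196/16 = 12.25
Step 2: Compute the convergence rate.
r = 1 - 2/(kappa + 1) = 1 - 2*mu/(L + mu) = (L - mu)/(L + mu) = 180/212 = 0.8491


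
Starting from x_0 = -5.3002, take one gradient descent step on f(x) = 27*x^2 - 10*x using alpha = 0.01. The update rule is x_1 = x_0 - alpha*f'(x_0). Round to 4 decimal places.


We compute the gradient at x_0 and apply the update.
f'(x) = 54*x - 10
f'(-5.3002) = 54*-5.3002 - 10 = -296.2108
x_1 = -5.3002 - 0.01*-296.2108 = -2.3381


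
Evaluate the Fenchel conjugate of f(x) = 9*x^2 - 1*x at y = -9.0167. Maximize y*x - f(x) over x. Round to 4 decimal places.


f*(y) = sup_x {y*x - a*x^2 - b*x} = sup_x {(y-b)*x - a*x^2}
FOC: (y - b) - 2a*x = 0 => x* = (y - b)/(2a)
x* = (-9.0167 + 1)/(2*9) = -0.4454
f*(-9.0167) = (y-b)^2/(4a) = (-9.0167 + 1)^2/(4*9)
= 64.2675/36 = 1.7852


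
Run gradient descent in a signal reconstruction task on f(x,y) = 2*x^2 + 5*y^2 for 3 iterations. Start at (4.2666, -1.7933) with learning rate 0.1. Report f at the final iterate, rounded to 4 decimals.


Gradient descent on f(x,y) = 2*x^2 + 5*y^2.
Starting point: (4.2666, -1.7933), alpha = 0.1
Step 1: grad_x = 2*2*4.2666 = 17.0664, grad_y = 2*5*-1.7933 = -17.933
  x_1 = 4.2666 - 0.1*17.0664 = 2.56
  y_1 = -1.7933 - 0.1*-17.933 = 0.0
Step 2: grad_x = 2*2*2.56 = 10.2398, grad_y = 2*5*0.0 = 0.0
  x_2 = 2.56 - 0.1*10.2398 = 1.536
  y_2 = 0.0 - 0.1*0.0 = 0.0
Step 3: grad_x = 2*2*1.536 = 6.1439, grad_y = 2*5*0.0 = 0.0
  x_3 = 1.536 - 0.1*6.1439 = 0.9216
  y_3 = 0.0 - 0.1*0.0 = 0.0
f(0.9216, 0.0) = 2*0.9216^2 + 5*0.0^2 = 1.6986


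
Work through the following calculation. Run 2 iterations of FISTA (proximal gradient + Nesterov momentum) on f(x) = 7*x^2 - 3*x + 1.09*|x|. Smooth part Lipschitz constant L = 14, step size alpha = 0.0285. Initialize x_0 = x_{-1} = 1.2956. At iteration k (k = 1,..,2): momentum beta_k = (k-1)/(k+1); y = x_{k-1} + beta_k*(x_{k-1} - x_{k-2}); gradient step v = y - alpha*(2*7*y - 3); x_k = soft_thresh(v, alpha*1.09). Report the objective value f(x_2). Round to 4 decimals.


FISTA on f(x) = 7*x^2 - 3*x + 1.09*|x|
L = 14, alpha = 0.0285
Iteration 1: beta = 0.0, y = 1.2956 + 0.0*(1.2956 - 1.2956) = 1.2956
  grad(y) = 15.1384, v = y - alpha*grad = 0.8642
  prox(v) = soft_thresh(0.8642, 0.0311) = 0.8331
Iteration 2: beta = 0.3333, y = 0.8331 + 0.3333*(0.8331 - 1.2956) = 0.6789
  grad(y) = 6.5049, v = y - alpha*grad = 0.4935
  prox(v) = soft_thresh(0.4935, 0.0311) = 0.4625
f(x_2) = 7*0.4625^2 - 3*0.4625 + 1.09*|0.4625| = 0.6138


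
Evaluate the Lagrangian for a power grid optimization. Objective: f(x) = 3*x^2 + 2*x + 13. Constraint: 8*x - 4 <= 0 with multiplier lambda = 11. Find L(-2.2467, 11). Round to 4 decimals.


Step 1: Evaluate f(x).
f(-2.2467) = 3*(-2.2467)^2 + 2*(-2.2467) + 13 = 23.6496
Step 2: Evaluate g(x).
g(-2.2467) = 8*-2.2467 - 4 = -21.9736
Step 3: Compute Lagrangian.
L = 23.6496 + 11*-21.9736 = -218.06


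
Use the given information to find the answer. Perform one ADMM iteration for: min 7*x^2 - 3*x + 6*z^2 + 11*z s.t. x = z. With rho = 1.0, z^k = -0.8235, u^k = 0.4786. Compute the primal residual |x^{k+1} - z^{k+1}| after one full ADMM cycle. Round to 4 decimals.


ADMM iteration with rho = 1.0, z^k = -0.8235, u^k = 0.4786
Step 1: x-update.
Minimize 7*x^2 - 3*x + (1.0/2)*(x + 0.8235 + 0.4786)^2
FOC: (2*7 + 1.0)*x = 3 + 1.0*(-0.8235 - 0.4786)
x^{k+1} = 0.1132
Step 2: z-update.
Minimize 6*z^2 + 11*z + (1.0/2)*(0.1132 - z + 0.4786)^2
FOC: (2*6 + 1.0)*z = -11 + 1.0*(0.1132 + 0.4786)
z^{k+1} = -0.8006
Step 3: u-update.
u^{k+1} = 0.4786 + 0.1132 + 0.8006 = 1.3924
Step 4: Primal residual = |0.1132 + 0.8006| = 0.9138


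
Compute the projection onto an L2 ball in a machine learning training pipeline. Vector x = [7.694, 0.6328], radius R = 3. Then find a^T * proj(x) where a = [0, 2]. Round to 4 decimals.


Step 1: Compute ||x|| (intermediates to 6 decimals).
||x|| = sqrt(7.694^2 + 0.6328^2) = 7.719979
Step 2: Project.
Since ||x|| > R, scale = R/||x|| = 3/7.719979 = 0.388602, proj(x) = scale * x
proj(x) = [2.989904, 0.245907]
Step 3: Dot product.
a^T * proj(x) = 0*2.989904 + 2*0.245907 = 0.4918


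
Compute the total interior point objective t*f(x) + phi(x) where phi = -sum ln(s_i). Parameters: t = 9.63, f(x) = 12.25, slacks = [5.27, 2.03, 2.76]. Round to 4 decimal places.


Step 1: Compute log-barrier.
ln values: [1.662, 0.708, 1.0152]
phi = -(1.662 + 0.708 + 1.0152) = -3.3853
Step 2: Compute augmented objective.
t*f(x) = 9.63*12.25 = 117.9675
Total = 117.9675 - 3.3853 = 114.5822


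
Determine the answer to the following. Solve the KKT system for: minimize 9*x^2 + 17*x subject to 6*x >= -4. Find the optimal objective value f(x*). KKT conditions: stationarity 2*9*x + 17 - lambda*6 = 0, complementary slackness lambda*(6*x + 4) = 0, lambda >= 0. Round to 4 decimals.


Step 1: Try lambda = 0 (constraint inactive).
x_unc = -17/(2*9) = -0.9444
Check: 6*-0.9444 = -5.6664 < -4 -- violated!
Step 2: Constraint must be active: 6*x = -4
x* = -4/6 = -2/3 = -0.6667 (rounded; the exact value -2/3 is used below)
lambda = (2*9*(-2/3) + 17)/6 = 0.8333
Step 3: Compute optimal value.
f(x*) = 9*(-2/3)^2 + 17*(-2/3) = -7.3333


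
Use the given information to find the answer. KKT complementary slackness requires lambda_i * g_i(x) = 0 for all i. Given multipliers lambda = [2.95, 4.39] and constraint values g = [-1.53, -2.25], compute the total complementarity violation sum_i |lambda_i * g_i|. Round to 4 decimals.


KKT complementary slackness check:
lambda_1 * g_1 = 2.95 * -1.53 = -4.5135
lambda_2 * g_2 = 4.39 * -2.25 = -9.8775
Total violation = 4.5135 + 9.8775 = 14.391


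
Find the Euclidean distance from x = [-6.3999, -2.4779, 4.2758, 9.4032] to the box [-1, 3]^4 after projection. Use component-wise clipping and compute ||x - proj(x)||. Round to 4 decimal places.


Project each component onto [-1, 3].
clip(-6.3999) = -1.0, clip(-2.4779) = -1.0, clip(4.2758) = 3.0, clip(9.4032) = 3.0
Projection = [-1.0, -1.0, 3.0, 3.0]
Squared diffs: [29.1589, 2.1842, 1.6277, 41.001]
Distance = sqrt(73.9718) = 8.6007


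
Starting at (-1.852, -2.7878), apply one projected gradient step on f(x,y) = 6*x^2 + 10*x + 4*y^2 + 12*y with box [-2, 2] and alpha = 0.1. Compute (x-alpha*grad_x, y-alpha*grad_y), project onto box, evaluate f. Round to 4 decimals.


Step 1: Compute gradient at (-1.852, -2.7878).
grad_x = 2*6*-1.852 + 10 = -12.224
grad_y = 2*4*-2.7878 + 12 = -10.3024
Step 2: Gradient step.
x_raw = -1.852 - 0.1*-12.224 = -0.6296
y_raw = -2.7878 - 0.1*-10.3024 = -1.7576
Step 3: Project onto [-2, 2].
x_proj = clip(-0.6296) = -0.6296
y_proj = clip(-1.7576) = -1.7576
Step 4: Evaluate f.
f(-0.6296, -1.7576) = -12.6523


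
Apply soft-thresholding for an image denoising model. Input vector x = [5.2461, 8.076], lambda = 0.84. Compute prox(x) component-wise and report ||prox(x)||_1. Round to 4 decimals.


Soft-thresholding with lambda = 0.84:
prox(5.2461) = sign(5.2461)*max(|5.2461| - 0.84, 0) = 4.4061
prox(8.076) = sign(8.076)*max(|8.076| - 0.84, 0) = 7.236
prox(x) = [4.4061, 7.236]
||prox(x)||_1 = 4.4061 + 7.236 = 11.6421


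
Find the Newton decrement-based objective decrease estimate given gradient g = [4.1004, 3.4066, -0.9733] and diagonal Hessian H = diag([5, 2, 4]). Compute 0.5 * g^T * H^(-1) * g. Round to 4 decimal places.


Step 1: H is diagonal, so H^(-1) * g = [0.8201, 1.7033, -0.2433].
Step 2: g^T H^(-1) g = sum_i g_i^2 / H_ii
  = (4.1004)^2/5 + (3.4066)^2/2 + (-0.9733)^2/4
  = 3.3627 + 5.8025 + 0.2368 = 9.4019
Step 3: Objective decrease = 0.5 * g^T H^(-1) g = 4.701


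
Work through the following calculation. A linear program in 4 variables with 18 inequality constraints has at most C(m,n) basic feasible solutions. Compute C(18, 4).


Each vertex corresponds to some choice of n active constraints out of m, so the number of vertices is at most C(m, n) = m! / (n!(m-n)!).
m = 18, n = 4
Numerator: 18 * 17 * 16 * 15
Denominator: 4! = 24
C(18, 4) = 3060


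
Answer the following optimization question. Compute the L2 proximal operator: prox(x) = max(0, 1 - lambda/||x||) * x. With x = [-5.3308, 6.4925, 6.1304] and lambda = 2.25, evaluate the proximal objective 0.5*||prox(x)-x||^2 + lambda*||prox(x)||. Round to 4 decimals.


Step 1: Compute ||x||.
||x|| = 10.3996
Step 2: Compute scaling factor.
scale = max(0, 1 - 2.25/10.3996) = 0.7836
Step 3: prox(x) = [-4.1775, 5.0878, 4.8041]
||prox(x)|| = 8.1496
Step 4: Proximal objective.
0.5*||prox-x||^2 = 2.5313
lambda*||prox|| = 18.3366
Total = 20.8679


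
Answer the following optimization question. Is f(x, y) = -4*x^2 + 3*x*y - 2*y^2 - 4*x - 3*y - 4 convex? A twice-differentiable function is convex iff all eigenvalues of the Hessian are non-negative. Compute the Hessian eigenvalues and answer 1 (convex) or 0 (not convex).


The Hessian of f(x,y) = -4*x^2 + 3*x*y - 2*y^2 - 4*x - 3*y - 4 is:
H = [[-8, 3], [3, -4]]
Trace = -8 - 4 = -12
Determinant = -8*-4 - (3)^2 = 23
Discriminant = (-12)^2 - 4*23 = 52.0
Eigenvalues: lambda_1 = -9.6056, lambda_2 = -2.3944
The function is not convex.

0


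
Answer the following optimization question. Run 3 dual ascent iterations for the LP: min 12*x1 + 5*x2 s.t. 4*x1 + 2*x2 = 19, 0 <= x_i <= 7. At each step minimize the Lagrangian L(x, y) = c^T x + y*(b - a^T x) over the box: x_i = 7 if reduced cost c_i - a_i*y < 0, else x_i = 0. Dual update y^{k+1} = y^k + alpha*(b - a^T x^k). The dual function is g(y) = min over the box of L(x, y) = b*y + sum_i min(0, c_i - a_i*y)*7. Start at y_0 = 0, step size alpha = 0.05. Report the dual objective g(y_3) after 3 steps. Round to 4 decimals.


Dual ascent for LP: min 12*x1 + 5*x2, 4*x1 + 2*x2 = 19, 0 <= x_i <= 7
Step 1: y^k = 0.0, reduced costs: (12.0, 5.0)
  x^k = (0.0, 0.0), subgradient = b - a^T x = 19.0
  y^{k+1} = 0.0 + 0.05*19.0 = 0.95
Step 2: y^k = 0.95, reduced costs: (8.2, 3.1)
  x^k = (0.0, 0.0), subgradient = b - a^T x = 19.0
  y^{k+1} = 0.95 + 0.05*19.0 = 1.9
Step 3: y^k = 1.9, reduced costs: (4.4, 1.2)
  x^k = (0.0, 0.0), subgradient = b - a^T x = 19.0
  y^{k+1} = 1.9 + 0.05*19.0 = 2.85
Dual objective at y_3 = 2.85: reduced costs (0.6, -0.7), box minimizer x = (0.0, 7.0)
g(y_3) = b*y + (c1 - a1*y)*x1 + (c2 - a2*y)*x2 = 19*2.85 + 0.6*0.0 + (-0.7)*7.0 = 54.15 + 0.0 - 4.9 = 49.25


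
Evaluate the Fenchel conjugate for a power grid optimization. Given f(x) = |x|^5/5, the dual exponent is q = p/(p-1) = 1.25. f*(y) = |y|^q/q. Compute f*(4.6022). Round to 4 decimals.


The conjugate exponent q satisfies 1/p + 1/q = 1.
p = 5, so q = 5/(5 - 1) = 1.25
|y|^q = 4.6022^1.25 = 6.7407
f*(4.6022) = 6.7407 / 1.25 = 5.3926


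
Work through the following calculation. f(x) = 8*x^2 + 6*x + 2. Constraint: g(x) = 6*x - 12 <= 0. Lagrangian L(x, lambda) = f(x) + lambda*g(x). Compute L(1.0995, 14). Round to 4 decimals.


Step 1: Evaluate f(x).
f(1.0995) = 8*1.0995^2 + 6*1.0995 + 2 = 18.2682
Step 2: Evaluate g(x).
g(1.0995) = 6*1.0995 - 12 = -5.403
Step 3: Compute Lagrangian.
L = 18.2682 + 14*-5.403 = -57.3738


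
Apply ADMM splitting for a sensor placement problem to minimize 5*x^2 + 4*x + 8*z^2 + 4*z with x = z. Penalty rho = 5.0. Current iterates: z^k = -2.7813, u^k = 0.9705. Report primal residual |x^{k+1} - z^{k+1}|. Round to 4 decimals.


ADMM iteration with rho = 5.0, z^k = -2.7813, u^k = 0.9705
Step 1: x-update.
Minimize 5*x^2 + 4*x + (5.0/2)*(x + 2.7813 + 0.9705)^2
FOC: (2*5 + 5.0)*x = -4 + 5.0*(-2.7813 - 0.9705)
x^{k+1} = -1.5173
Step 2: z-update.
Minimize 8*z^2 + 4*z + (5.0/2)*(-1.5173 - z + 0.9705)^2
FOC: (2*8 + 5.0)*z = -4 + 5.0*(-1.5173 + 0.9705)
z^{k+1} = -0.3207
Step 3: u-update.
u^{k+1} = 0.9705 - 1.5173 + 0.3207 = -0.2261
Step 4: Primal residual = |-1.5173 + 0.3207| = 1.1966


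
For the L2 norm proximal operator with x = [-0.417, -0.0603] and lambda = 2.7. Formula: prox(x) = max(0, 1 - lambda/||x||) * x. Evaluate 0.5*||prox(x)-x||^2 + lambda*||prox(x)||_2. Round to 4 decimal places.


Step 1: Compute ||x||.
||x|| = 0.4213
Step 2: Compute scaling factor.
scale = max(0, 1 - 2.7/0.4213) = 0.0
Step 3: prox(x) = [-0.0, -0.0]
||prox(x)|| = 0.0
Step 4: Proximal objective.
0.5*||prox-x||^2 = 0.0888
lambda*||prox|| = 0.0
Total = 0.0888


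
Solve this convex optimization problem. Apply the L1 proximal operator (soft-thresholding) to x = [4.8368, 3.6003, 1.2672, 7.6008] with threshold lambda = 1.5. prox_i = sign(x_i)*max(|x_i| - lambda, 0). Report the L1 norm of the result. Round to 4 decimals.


Soft-thresholding with lambda = 1.5:
prox(4.8368) = sign(4.8368)*max(|4.8368| - 1.5, 0) = 3.3368
prox(3.6003) = sign(3.6003)*max(|3.6003| - 1.5, 0) = 2.1003
prox(1.2672) = sign(1.2672)*max(|1.2672| - 1.5, 0) = 0.0
prox(7.6008) = sign(7.6008)*max(|7.6008| - 1.5, 0) = 6.1008
prox(x) = [3.3368, 2.1003, 0.0, 6.1008]
||prox(x)||_1 = 3.3368 + 2.1003 + 0.0 + 6.1008 = 11.5379


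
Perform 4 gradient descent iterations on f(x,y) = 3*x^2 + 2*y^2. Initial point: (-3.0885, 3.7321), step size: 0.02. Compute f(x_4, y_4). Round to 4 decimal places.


Gradient descent on f(x,y) = 3*x^2 + 2*y^2.
Starting point: (-3.0885, 3.7321), alpha = 0.02
Step 1: grad_x = 2*3*-3.0885 = -18.531, grad_y = 2*2*3.7321 = 14.9284
  x_1 = -3.0885 - 0.02*-18.531 = -2.7179
  y_1 = 3.7321 - 0.02*14.9284 = 3.4335
Step 2: grad_x = 2*3*-2.7179 = -16.3073, grad_y = 2*2*3.4335 = 13.7341
  x_2 = -2.7179 - 0.02*-16.3073 = -2.3917
  y_2 = 3.4335 - 0.02*13.7341 = 3.1588
Step 3: grad_x = 2*3*-2.3917 = -14.3504, grad_y = 2*2*3.1588 = 12.6354
  x_3 = -2.3917 - 0.02*-14.3504 = -2.1047
  y_3 = 3.1588 - 0.02*12.6354 = 2.9061
Step 4: grad_x = 2*3*-2.1047 = -12.6284, grad_y = 2*2*2.9061 = 11.6246
  x_4 = -2.1047 - 0.02*-12.6284 = -1.8522
  y_4 = 2.9061 - 0.02*11.6246 = 2.6737
f(-1.8522, 2.6737) = 3*(-1.8522)^2 + 2*2.6737^2 = 24.5883


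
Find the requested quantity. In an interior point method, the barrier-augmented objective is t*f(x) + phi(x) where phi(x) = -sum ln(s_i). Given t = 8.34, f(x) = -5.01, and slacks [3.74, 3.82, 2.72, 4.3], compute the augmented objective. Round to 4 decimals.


Step 1: Compute log-barrier.
ln values: [1.3191, 1.3403, 1.0006, 1.4586]
phi = -(1.3191 + 1.3403 + 1.0006 + 1.4586) = -5.1186
Step 2: Compute augmented objective.
t*f(x) = 8.34*-5.01 = -41.7834
Total = -41.7834 - 5.1186 = -46.902


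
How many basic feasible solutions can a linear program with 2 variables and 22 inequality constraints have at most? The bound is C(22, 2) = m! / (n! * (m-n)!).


Each vertex corresponds to some choice of n active constraints out of m, so the number of vertices is at most C(m, n) = m! / (n!(m-n)!).
m = 22, n = 2
Numerator: 22 * 21
Denominator: 2! = 2
C(22, 2) = 231


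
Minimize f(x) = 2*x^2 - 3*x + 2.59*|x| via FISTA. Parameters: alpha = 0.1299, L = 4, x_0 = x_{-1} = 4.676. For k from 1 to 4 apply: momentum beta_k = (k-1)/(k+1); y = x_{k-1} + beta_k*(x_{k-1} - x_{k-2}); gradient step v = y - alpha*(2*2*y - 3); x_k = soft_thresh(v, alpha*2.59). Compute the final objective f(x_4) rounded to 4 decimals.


FISTA on f(x) = 2*x^2 - 3*x + 2.59*|x|
L = 4, alpha = 0.1299
Iteration 1: beta = 0.0, y = 4.676 + 0.0*(4.676 - 4.676) = 4.676
  grad(y) = 15.704, v = y - alpha*grad = 2.6361
  prox(v) = soft_thresh(2.6361, 0.3364) = 2.2996
Iteration 2: beta = 0.3333, y = 2.2996 + 0.3333*(2.2996 - 4.676) = 1.5075
  grad(y) = 3.0299, v = y - alpha*grad = 1.1139
  prox(v) = soft_thresh(1.1139, 0.3364) = 0.7775
Iteration 3: beta = 0.5, y = 0.7775 + 0.5*(0.7775 - 2.2996) = 0.0164
  grad(y) = -2.9345, v = y - alpha*grad = 0.3976
  prox(v) = soft_thresh(0.3976, 0.3364) = 0.0611
Iteration 4: beta = 0.6, y = 0.0611 + 0.6*(0.0611 - 0.7775) = -0.3687
  grad(y) = -4.4747, v = y - alpha*grad = 0.2126
  prox(v) = soft_thresh(0.2126, 0.3364) = 0.0
f(x_4) = 2*0.0^2 - 3*0.0 + 2.59*|0.0| = 0.0


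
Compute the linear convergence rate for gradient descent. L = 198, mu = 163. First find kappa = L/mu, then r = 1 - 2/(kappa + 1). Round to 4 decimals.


Step 1: Compute the condition number.
kappa = L/mu = 198/163 = 1.2147
Step 2: Compute the convergence rate.
r = 1 - 2/(kappa + 1) = 1 - 2*mu/(L + mu) = (L - mu)/(L + mu) = 35/361 = 0.097


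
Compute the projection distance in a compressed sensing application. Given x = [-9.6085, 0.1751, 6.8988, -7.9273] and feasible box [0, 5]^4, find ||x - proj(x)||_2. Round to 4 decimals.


Project each component onto [0, 5].
clip(-9.6085) = 0.0, clip(0.1751) = 0.1751, clip(6.8988) = 5.0, clip(-7.9273) = 0.0
Projection = [0.0, 0.1751, 5.0, 0.0]
Squared diffs: [92.3233, 0.0, 3.6054, 62.8421]
Distance = sqrt(158.7708) = 12.6004


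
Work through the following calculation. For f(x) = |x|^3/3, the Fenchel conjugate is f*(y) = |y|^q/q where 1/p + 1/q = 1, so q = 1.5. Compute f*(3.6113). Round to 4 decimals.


The conjugate exponent q satisfies 1/p + 1/q = 1.
p = 3, so q = 3/(3 - 1) = 1.5
|y|^q = 3.6113^1.5 = 6.8627
f*(3.6113) = 6.8627 / 1.5 = 4.5751


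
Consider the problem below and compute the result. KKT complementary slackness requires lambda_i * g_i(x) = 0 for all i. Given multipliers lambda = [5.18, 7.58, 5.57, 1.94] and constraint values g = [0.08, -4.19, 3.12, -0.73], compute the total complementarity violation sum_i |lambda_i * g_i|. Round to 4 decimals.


KKT complementary slackness check:
lambda_1 * g_1 = 5.18 * 0.08 = 0.4144
lambda_2 * g_2 = 7.58 * -4.19 = -31.7602
lambda_3 * g_3 = 5.57 * 3.12 = 17.3784
lambda_4 * g_4 = 1.94 * -0.73 = -1.4162
Total violation = 0.4144 + 31.7602 + 17.3784 + 1.4162 = 50.9692


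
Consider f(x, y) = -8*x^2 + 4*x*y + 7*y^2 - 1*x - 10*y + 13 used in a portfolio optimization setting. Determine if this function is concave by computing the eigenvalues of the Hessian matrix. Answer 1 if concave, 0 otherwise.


The Hessian of f(x,y) = -8*x^2 + 4*x*y + 7*y^2 - 1*x - 10*y + 13 is:
H = [[-16, 4], [4, 14]]
Trace = -16 + 14 = -2
Determinant = -16*14 - (4)^2 = -240
Discriminant = (-2)^2 - 4*-240 = 964.0
Eigenvalues: lambda_1 = -16.5242, lambda_2 = 14.5242
The function is not concave.

0


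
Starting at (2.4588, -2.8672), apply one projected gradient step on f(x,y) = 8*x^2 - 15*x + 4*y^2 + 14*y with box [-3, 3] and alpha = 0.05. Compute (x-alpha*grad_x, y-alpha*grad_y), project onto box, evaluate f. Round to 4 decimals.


Step 1: Compute gradient at (2.4588, -2.8672).
grad_x = 2*8*2.4588 - 15 = 24.3408
grad_y = 2*4*-2.8672 + 14 = -8.9376
Step 2: Gradient step.
x_raw = 2.4588 - 0.05*24.3408 = 1.2418
y_raw = -2.8672 - 0.05*-8.9376 = -2.4203
Step 3: Project onto [-3, 3].
x_proj = clip(1.2418) = 1.2418
y_proj = clip(-2.4203) = -2.4203
Step 4: Evaluate f.
f(1.2418, -2.4203) = -16.7433


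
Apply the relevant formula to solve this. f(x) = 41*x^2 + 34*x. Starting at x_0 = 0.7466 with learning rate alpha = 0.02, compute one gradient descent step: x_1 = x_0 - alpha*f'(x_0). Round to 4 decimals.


We compute the gradient at x_0 and apply the update.
f'(x) = 82*x + 34
f'(0.7466) = 82*0.7466 + 34 = 95.2212
x_1 = 0.7466 - 0.02*95.2212 = -1.1578


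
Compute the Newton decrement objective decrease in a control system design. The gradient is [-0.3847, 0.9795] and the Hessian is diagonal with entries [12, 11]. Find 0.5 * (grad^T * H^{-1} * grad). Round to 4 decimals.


Step 1: H is diagonal, so H^(-1) * g = [-0.0321, 0.089].
Step 2: g^T H^(-1) g = sum_i g_i^2 / H_ii
  = (-0.3847)^2/12 + (0.9795)^2/11
  = 0.0123 + 0.0872 = 0.0996
Step 3: Objective decrease = 0.5 * g^T H^(-1) g = 0.0498


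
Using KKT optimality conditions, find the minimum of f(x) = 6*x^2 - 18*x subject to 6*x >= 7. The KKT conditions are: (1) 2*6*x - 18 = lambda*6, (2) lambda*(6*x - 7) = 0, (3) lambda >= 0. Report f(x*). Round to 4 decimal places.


Step 1: Try lambda = 0 (constraint inactive).
Stationarity: 2*6*x - 18 = 0
x* = 18/(2*6) = 1.5
Check constraint: 6*1.5 = 9.0 >= 7 -- satisfied.
Step 2: Compute optimal value.
f(x*) = 6*1.5^2 - 18*1.5 = -13.5


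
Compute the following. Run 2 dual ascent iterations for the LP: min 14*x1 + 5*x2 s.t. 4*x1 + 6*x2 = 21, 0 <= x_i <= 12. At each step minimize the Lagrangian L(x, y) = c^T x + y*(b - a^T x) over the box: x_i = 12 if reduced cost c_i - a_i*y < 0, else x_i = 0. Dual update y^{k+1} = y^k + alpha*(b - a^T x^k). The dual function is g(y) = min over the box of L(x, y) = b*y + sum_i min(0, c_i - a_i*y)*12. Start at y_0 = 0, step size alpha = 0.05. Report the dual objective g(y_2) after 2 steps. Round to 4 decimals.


Dual ascent for LP: min 14*x1 + 5*x2, 4*x1 + 6*x2 = 21, 0 <= x_i <= 12
Step 1: y^k = 0.0, reduced costs: (14.0, 5.0)
  x^k = (0.0, 0.0), subgradient = b - a^T x = 21.0
  y^{k+1} = 0.0 + 0.05*21.0 = 1.05
Step 2: y^k = 1.05, reduced costs: (9.8, -1.3)
  x^k = (0.0, 12.0), subgradient = b - a^T x = -51.0
  y^{k+1} = 1.05 + 0.05*-51.0 = -1.5
Dual objective at y_2 = -1.5: reduced costs (20.0, 14.0), box minimizer x = (0.0, 0.0)
g(y_2) = b*y + (c1 - a1*y)*x1 + (c2 - a2*y)*x2 = 21*(-1.5) + 20.0*0.0 + 14.0*0.0 = -31.5 + 0.0 + 0.0 = -31.5


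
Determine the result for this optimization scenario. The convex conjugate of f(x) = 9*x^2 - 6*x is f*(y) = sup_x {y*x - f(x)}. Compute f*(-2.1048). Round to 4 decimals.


f*(y) = sup_x {y*x - a*x^2 - b*x} = sup_x {(y-b)*x - a*x^2}
FOC: (y - b) - 2a*x = 0 => x* = (y - b)/(2a)
x* = (-2.1048 + 6)/(2*9) = 0.2164
f*(-2.1048) = (y-b)^2/(4a) = (-2.1048 + 6)^2/(4*9)
= 15.1726/36 = 0.4215


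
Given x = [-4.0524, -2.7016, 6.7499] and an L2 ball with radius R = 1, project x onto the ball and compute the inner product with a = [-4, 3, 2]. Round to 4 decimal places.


Step 1: Compute ||x|| (intermediates to 6 decimals).
||x|| = sqrt((-4.0524)^2 + (-2.7016)^2 + 6.7499^2) = 8.323565
Step 2: Project.
Since ||x|| > R, scale = R/||x|| = 1/8.323565 = 0.120141, proj(x) = scale * x
proj(x) = [-0.486859, -0.324573, 0.81094]
Step 3: Dot product.
a^T * proj(x) = -4*(-0.486859) + 3*(-0.324573) + 2*0.81094 = 2.5956


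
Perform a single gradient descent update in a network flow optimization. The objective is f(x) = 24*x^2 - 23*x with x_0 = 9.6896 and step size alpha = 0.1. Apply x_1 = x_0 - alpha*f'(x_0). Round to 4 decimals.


We compute the gradient at x_0 and apply the update.
f'(x) = 48*x - 23
f'(9.6896) = 48*9.6896 - 23 = 442.1008
x_1 = 9.6896 - 0.1*442.1008 = -34.5205


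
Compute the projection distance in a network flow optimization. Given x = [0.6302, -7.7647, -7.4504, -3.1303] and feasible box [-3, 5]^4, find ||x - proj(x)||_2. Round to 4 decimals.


Project each component onto [-3, 5].
clip(0.6302) = 0.6302, clip(-7.7647) = -3.0, clip(-7.4504) = -3.0, clip(-3.1303) = -3.0
Projection = [0.6302, -3.0, -3.0, -3.0]
Squared diffs: [0.0, 22.7024, 19.8061, 0.017]
Distance = sqrt(42.5255) = 6.5212


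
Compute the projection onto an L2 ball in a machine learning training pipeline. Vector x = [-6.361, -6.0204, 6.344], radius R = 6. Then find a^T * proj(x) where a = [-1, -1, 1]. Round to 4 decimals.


Step 1: Compute ||x|| (intermediates to 6 decimals).
||x|| = sqrt((-6.361)^2 + (-6.0204)^2 + 6.344^2) = 10.814521
Step 2: Project.
Since ||x|| > R, scale = R/||x|| = 6/10.814521 = 0.55481, proj(x) = scale * x
proj(x) = [-3.529146, -3.340178, 3.519715]
Step 3: Dot product.
a^T * proj(x) = -1*(-3.529146) - 1*(-3.340178) + 1*3.519715 = 10.389


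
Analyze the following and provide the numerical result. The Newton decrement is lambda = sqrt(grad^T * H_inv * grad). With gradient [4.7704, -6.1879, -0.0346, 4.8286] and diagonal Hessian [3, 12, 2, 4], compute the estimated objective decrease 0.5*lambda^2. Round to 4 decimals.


Step 1: H is diagonal, so H^(-1) * g = [1.5901, -0.5157, -0.0173, 1.2072].
Step 2: g^T H^(-1) g = sum_i g_i^2 / H_ii
  = (4.7704)^2/3 + (-6.1879)^2/12 + (-0.0346)^2/2 + (4.8286)^2/4
  = 7.5856 + 3.1908 + 0.0006 + 5.8288 = 16.6059
Step 3: Objective decrease = 0.5 * g^T H^(-1) g = 8.3029


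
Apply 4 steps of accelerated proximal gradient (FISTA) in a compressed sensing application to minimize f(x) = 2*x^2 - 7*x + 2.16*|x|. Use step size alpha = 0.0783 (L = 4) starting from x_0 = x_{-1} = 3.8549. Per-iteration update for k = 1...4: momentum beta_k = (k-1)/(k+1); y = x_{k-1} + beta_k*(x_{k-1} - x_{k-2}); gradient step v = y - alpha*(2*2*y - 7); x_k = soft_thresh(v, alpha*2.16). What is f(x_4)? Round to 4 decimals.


FISTA on f(x) = 2*x^2 - 7*x + 2.16*|x|
L = 4, alpha = 0.0783
Iteration 1: beta = 0.0, y = 3.8549 + 0.0*(3.8549 - 3.8549) = 3.8549
  grad(y) = 8.4196, v = y - alpha*grad = 3.1956
  prox(v) = soft_thresh(3.1956, 0.1691) = 3.0265
Iteration 2: beta = 0.3333, y = 3.0265 + 0.3333*(3.0265 - 3.8549) = 2.7504
  grad(y) = 4.0016, v = y - alpha*grad = 2.4371
  prox(v) = soft_thresh(2.4371, 0.1691) = 2.2679
Iteration 3: beta = 0.5, y = 2.2679 + 0.5*(2.2679 - 3.0265) = 1.8887
  grad(y) = 0.5546, v = y - alpha*grad = 1.8452
  prox(v) = soft_thresh(1.8452, 0.1691) = 1.6761
Iteration 4: beta = 0.6, y = 1.6761 + 0.6*(1.6761 - 2.2679) = 1.321
  grad(y) = -1.716, v = y - alpha*grad = 1.4554
  prox(v) = soft_thresh(1.4554, 0.1691) = 1.2862
f(x_4) = 2*1.2862^2 - 7*1.2862 + 2.16*|1.2862| = -2.9166


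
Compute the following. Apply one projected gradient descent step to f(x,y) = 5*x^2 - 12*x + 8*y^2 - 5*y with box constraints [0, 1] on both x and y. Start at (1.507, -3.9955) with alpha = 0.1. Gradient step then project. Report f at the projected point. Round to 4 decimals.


Step 1: Compute gradient at (1.507, -3.9955).
grad_x = 2*5*1.507 - 12 = 3.07
grad_y = 2*8*-3.9955 - 5 = -68.928
Step 2: Gradient step.
x_raw = 1.507 - 0.1*3.07 = 1.2
y_raw = -3.9955 - 0.1*-68.928 = 2.8973
Step 3: Project onto [0, 1].
x_proj = clip(1.2) = 1.0
y_proj = clip(2.8973) = 1.0
Step 4: Evaluate f.
f(1.0, 1.0) = -4.0


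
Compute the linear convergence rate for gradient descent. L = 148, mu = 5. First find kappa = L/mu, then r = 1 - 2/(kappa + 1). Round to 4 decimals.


Step 1: Compute the condition number.
kappa = L/mu = 148/5 = 29.6
Step 2: Compute the convergence rate.
r = 1 - 2/(kappa + 1) = 1 - 2*mu/(L + mu) = (L - mu)/(L + mu) = 143/153 = 0.9346


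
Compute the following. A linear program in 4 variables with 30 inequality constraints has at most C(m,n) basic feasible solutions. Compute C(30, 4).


Each vertex corresponds to some choice of n active constraints out of m, so the number of vertices is at most C(m, n) = m! / (n!(m-n)!).
m = 30, n = 4
Numerator: 30 * 29 * 28 * 27
Denominator: 4! = 24
C(30, 4) = 27405
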